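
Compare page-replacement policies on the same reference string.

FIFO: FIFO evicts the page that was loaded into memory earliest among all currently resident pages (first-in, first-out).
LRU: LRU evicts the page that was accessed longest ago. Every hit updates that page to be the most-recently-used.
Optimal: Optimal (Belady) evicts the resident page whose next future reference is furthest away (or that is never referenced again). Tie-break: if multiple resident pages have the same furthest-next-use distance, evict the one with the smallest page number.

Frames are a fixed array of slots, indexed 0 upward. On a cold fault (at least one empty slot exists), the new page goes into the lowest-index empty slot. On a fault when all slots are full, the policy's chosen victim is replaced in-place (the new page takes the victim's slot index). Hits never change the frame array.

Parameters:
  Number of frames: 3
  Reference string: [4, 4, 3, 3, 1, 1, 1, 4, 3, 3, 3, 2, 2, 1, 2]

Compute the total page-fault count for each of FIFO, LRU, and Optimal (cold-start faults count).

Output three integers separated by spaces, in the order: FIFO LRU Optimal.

Answer: 4 5 4

Derivation:
--- FIFO ---
  step 0: ref 4 -> FAULT, frames=[4,-,-] (faults so far: 1)
  step 1: ref 4 -> HIT, frames=[4,-,-] (faults so far: 1)
  step 2: ref 3 -> FAULT, frames=[4,3,-] (faults so far: 2)
  step 3: ref 3 -> HIT, frames=[4,3,-] (faults so far: 2)
  step 4: ref 1 -> FAULT, frames=[4,3,1] (faults so far: 3)
  step 5: ref 1 -> HIT, frames=[4,3,1] (faults so far: 3)
  step 6: ref 1 -> HIT, frames=[4,3,1] (faults so far: 3)
  step 7: ref 4 -> HIT, frames=[4,3,1] (faults so far: 3)
  step 8: ref 3 -> HIT, frames=[4,3,1] (faults so far: 3)
  step 9: ref 3 -> HIT, frames=[4,3,1] (faults so far: 3)
  step 10: ref 3 -> HIT, frames=[4,3,1] (faults so far: 3)
  step 11: ref 2 -> FAULT, evict 4, frames=[2,3,1] (faults so far: 4)
  step 12: ref 2 -> HIT, frames=[2,3,1] (faults so far: 4)
  step 13: ref 1 -> HIT, frames=[2,3,1] (faults so far: 4)
  step 14: ref 2 -> HIT, frames=[2,3,1] (faults so far: 4)
  FIFO total faults: 4
--- LRU ---
  step 0: ref 4 -> FAULT, frames=[4,-,-] (faults so far: 1)
  step 1: ref 4 -> HIT, frames=[4,-,-] (faults so far: 1)
  step 2: ref 3 -> FAULT, frames=[4,3,-] (faults so far: 2)
  step 3: ref 3 -> HIT, frames=[4,3,-] (faults so far: 2)
  step 4: ref 1 -> FAULT, frames=[4,3,1] (faults so far: 3)
  step 5: ref 1 -> HIT, frames=[4,3,1] (faults so far: 3)
  step 6: ref 1 -> HIT, frames=[4,3,1] (faults so far: 3)
  step 7: ref 4 -> HIT, frames=[4,3,1] (faults so far: 3)
  step 8: ref 3 -> HIT, frames=[4,3,1] (faults so far: 3)
  step 9: ref 3 -> HIT, frames=[4,3,1] (faults so far: 3)
  step 10: ref 3 -> HIT, frames=[4,3,1] (faults so far: 3)
  step 11: ref 2 -> FAULT, evict 1, frames=[4,3,2] (faults so far: 4)
  step 12: ref 2 -> HIT, frames=[4,3,2] (faults so far: 4)
  step 13: ref 1 -> FAULT, evict 4, frames=[1,3,2] (faults so far: 5)
  step 14: ref 2 -> HIT, frames=[1,3,2] (faults so far: 5)
  LRU total faults: 5
--- Optimal ---
  step 0: ref 4 -> FAULT, frames=[4,-,-] (faults so far: 1)
  step 1: ref 4 -> HIT, frames=[4,-,-] (faults so far: 1)
  step 2: ref 3 -> FAULT, frames=[4,3,-] (faults so far: 2)
  step 3: ref 3 -> HIT, frames=[4,3,-] (faults so far: 2)
  step 4: ref 1 -> FAULT, frames=[4,3,1] (faults so far: 3)
  step 5: ref 1 -> HIT, frames=[4,3,1] (faults so far: 3)
  step 6: ref 1 -> HIT, frames=[4,3,1] (faults so far: 3)
  step 7: ref 4 -> HIT, frames=[4,3,1] (faults so far: 3)
  step 8: ref 3 -> HIT, frames=[4,3,1] (faults so far: 3)
  step 9: ref 3 -> HIT, frames=[4,3,1] (faults so far: 3)
  step 10: ref 3 -> HIT, frames=[4,3,1] (faults so far: 3)
  step 11: ref 2 -> FAULT, evict 3, frames=[4,2,1] (faults so far: 4)
  step 12: ref 2 -> HIT, frames=[4,2,1] (faults so far: 4)
  step 13: ref 1 -> HIT, frames=[4,2,1] (faults so far: 4)
  step 14: ref 2 -> HIT, frames=[4,2,1] (faults so far: 4)
  Optimal total faults: 4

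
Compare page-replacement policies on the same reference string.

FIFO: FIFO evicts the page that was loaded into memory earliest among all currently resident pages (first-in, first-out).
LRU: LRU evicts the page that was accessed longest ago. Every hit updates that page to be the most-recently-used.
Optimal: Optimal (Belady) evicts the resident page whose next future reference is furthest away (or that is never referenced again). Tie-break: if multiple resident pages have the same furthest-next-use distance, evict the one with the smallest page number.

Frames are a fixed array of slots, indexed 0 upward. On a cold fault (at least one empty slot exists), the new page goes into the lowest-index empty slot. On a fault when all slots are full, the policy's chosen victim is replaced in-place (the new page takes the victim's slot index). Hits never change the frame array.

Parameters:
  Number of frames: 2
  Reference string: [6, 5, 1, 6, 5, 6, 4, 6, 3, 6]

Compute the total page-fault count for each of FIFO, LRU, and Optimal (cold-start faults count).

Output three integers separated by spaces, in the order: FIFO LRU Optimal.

Answer: 8 7 6

Derivation:
--- FIFO ---
  step 0: ref 6 -> FAULT, frames=[6,-] (faults so far: 1)
  step 1: ref 5 -> FAULT, frames=[6,5] (faults so far: 2)
  step 2: ref 1 -> FAULT, evict 6, frames=[1,5] (faults so far: 3)
  step 3: ref 6 -> FAULT, evict 5, frames=[1,6] (faults so far: 4)
  step 4: ref 5 -> FAULT, evict 1, frames=[5,6] (faults so far: 5)
  step 5: ref 6 -> HIT, frames=[5,6] (faults so far: 5)
  step 6: ref 4 -> FAULT, evict 6, frames=[5,4] (faults so far: 6)
  step 7: ref 6 -> FAULT, evict 5, frames=[6,4] (faults so far: 7)
  step 8: ref 3 -> FAULT, evict 4, frames=[6,3] (faults so far: 8)
  step 9: ref 6 -> HIT, frames=[6,3] (faults so far: 8)
  FIFO total faults: 8
--- LRU ---
  step 0: ref 6 -> FAULT, frames=[6,-] (faults so far: 1)
  step 1: ref 5 -> FAULT, frames=[6,5] (faults so far: 2)
  step 2: ref 1 -> FAULT, evict 6, frames=[1,5] (faults so far: 3)
  step 3: ref 6 -> FAULT, evict 5, frames=[1,6] (faults so far: 4)
  step 4: ref 5 -> FAULT, evict 1, frames=[5,6] (faults so far: 5)
  step 5: ref 6 -> HIT, frames=[5,6] (faults so far: 5)
  step 6: ref 4 -> FAULT, evict 5, frames=[4,6] (faults so far: 6)
  step 7: ref 6 -> HIT, frames=[4,6] (faults so far: 6)
  step 8: ref 3 -> FAULT, evict 4, frames=[3,6] (faults so far: 7)
  step 9: ref 6 -> HIT, frames=[3,6] (faults so far: 7)
  LRU total faults: 7
--- Optimal ---
  step 0: ref 6 -> FAULT, frames=[6,-] (faults so far: 1)
  step 1: ref 5 -> FAULT, frames=[6,5] (faults so far: 2)
  step 2: ref 1 -> FAULT, evict 5, frames=[6,1] (faults so far: 3)
  step 3: ref 6 -> HIT, frames=[6,1] (faults so far: 3)
  step 4: ref 5 -> FAULT, evict 1, frames=[6,5] (faults so far: 4)
  step 5: ref 6 -> HIT, frames=[6,5] (faults so far: 4)
  step 6: ref 4 -> FAULT, evict 5, frames=[6,4] (faults so far: 5)
  step 7: ref 6 -> HIT, frames=[6,4] (faults so far: 5)
  step 8: ref 3 -> FAULT, evict 4, frames=[6,3] (faults so far: 6)
  step 9: ref 6 -> HIT, frames=[6,3] (faults so far: 6)
  Optimal total faults: 6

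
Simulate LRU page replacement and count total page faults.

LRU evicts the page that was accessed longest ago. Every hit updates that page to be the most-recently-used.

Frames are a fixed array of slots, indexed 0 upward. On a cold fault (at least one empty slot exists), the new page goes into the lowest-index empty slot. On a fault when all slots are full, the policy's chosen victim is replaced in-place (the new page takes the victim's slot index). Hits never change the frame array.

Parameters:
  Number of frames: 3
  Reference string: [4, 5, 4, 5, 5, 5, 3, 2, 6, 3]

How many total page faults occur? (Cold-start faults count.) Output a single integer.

Answer: 5

Derivation:
Step 0: ref 4 → FAULT, frames=[4,-,-]
Step 1: ref 5 → FAULT, frames=[4,5,-]
Step 2: ref 4 → HIT, frames=[4,5,-]
Step 3: ref 5 → HIT, frames=[4,5,-]
Step 4: ref 5 → HIT, frames=[4,5,-]
Step 5: ref 5 → HIT, frames=[4,5,-]
Step 6: ref 3 → FAULT, frames=[4,5,3]
Step 7: ref 2 → FAULT (evict 4), frames=[2,5,3]
Step 8: ref 6 → FAULT (evict 5), frames=[2,6,3]
Step 9: ref 3 → HIT, frames=[2,6,3]
Total faults: 5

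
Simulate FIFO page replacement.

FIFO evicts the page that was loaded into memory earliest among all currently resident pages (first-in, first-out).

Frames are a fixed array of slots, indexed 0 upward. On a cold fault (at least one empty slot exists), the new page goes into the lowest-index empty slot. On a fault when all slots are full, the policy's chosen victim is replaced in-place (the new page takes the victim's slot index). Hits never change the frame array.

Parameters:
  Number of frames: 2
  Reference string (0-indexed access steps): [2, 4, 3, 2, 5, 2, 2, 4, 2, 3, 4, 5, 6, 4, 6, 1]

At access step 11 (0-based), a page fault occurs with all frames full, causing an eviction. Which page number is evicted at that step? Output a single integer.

Answer: 3

Derivation:
Step 0: ref 2 -> FAULT, frames=[2,-]
Step 1: ref 4 -> FAULT, frames=[2,4]
Step 2: ref 3 -> FAULT, evict 2, frames=[3,4]
Step 3: ref 2 -> FAULT, evict 4, frames=[3,2]
Step 4: ref 5 -> FAULT, evict 3, frames=[5,2]
Step 5: ref 2 -> HIT, frames=[5,2]
Step 6: ref 2 -> HIT, frames=[5,2]
Step 7: ref 4 -> FAULT, evict 2, frames=[5,4]
Step 8: ref 2 -> FAULT, evict 5, frames=[2,4]
Step 9: ref 3 -> FAULT, evict 4, frames=[2,3]
Step 10: ref 4 -> FAULT, evict 2, frames=[4,3]
Step 11: ref 5 -> FAULT, evict 3, frames=[4,5]
At step 11: evicted page 3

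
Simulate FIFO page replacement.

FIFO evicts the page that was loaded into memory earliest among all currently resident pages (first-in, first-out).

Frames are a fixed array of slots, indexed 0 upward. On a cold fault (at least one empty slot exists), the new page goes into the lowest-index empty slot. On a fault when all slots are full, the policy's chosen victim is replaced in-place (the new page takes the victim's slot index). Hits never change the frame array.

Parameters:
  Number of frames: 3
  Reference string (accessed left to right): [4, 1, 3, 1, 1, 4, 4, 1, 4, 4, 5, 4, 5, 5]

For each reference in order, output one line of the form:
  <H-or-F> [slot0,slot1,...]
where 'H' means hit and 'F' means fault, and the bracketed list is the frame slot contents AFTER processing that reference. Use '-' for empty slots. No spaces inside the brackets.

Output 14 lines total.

F [4,-,-]
F [4,1,-]
F [4,1,3]
H [4,1,3]
H [4,1,3]
H [4,1,3]
H [4,1,3]
H [4,1,3]
H [4,1,3]
H [4,1,3]
F [5,1,3]
F [5,4,3]
H [5,4,3]
H [5,4,3]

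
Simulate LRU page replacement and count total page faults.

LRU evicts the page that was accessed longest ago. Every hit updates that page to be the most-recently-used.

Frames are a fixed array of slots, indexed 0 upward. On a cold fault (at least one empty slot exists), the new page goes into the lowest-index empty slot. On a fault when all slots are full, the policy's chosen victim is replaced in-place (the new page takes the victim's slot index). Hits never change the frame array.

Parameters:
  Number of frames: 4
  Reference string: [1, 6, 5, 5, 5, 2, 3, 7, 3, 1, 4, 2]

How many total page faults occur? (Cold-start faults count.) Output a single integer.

Step 0: ref 1 → FAULT, frames=[1,-,-,-]
Step 1: ref 6 → FAULT, frames=[1,6,-,-]
Step 2: ref 5 → FAULT, frames=[1,6,5,-]
Step 3: ref 5 → HIT, frames=[1,6,5,-]
Step 4: ref 5 → HIT, frames=[1,6,5,-]
Step 5: ref 2 → FAULT, frames=[1,6,5,2]
Step 6: ref 3 → FAULT (evict 1), frames=[3,6,5,2]
Step 7: ref 7 → FAULT (evict 6), frames=[3,7,5,2]
Step 8: ref 3 → HIT, frames=[3,7,5,2]
Step 9: ref 1 → FAULT (evict 5), frames=[3,7,1,2]
Step 10: ref 4 → FAULT (evict 2), frames=[3,7,1,4]
Step 11: ref 2 → FAULT (evict 7), frames=[3,2,1,4]
Total faults: 9

Answer: 9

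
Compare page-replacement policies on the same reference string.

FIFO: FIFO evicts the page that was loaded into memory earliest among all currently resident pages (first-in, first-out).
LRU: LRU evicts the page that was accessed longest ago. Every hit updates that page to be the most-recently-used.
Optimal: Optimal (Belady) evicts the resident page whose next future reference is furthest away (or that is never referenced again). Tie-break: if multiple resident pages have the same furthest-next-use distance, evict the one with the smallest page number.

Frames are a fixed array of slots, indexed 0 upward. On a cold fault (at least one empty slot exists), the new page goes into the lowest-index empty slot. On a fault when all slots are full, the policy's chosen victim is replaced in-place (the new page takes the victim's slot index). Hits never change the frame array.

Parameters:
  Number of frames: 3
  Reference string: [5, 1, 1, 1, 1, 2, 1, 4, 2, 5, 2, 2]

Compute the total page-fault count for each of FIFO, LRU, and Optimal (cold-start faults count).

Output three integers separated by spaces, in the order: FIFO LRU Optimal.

Answer: 5 5 4

Derivation:
--- FIFO ---
  step 0: ref 5 -> FAULT, frames=[5,-,-] (faults so far: 1)
  step 1: ref 1 -> FAULT, frames=[5,1,-] (faults so far: 2)
  step 2: ref 1 -> HIT, frames=[5,1,-] (faults so far: 2)
  step 3: ref 1 -> HIT, frames=[5,1,-] (faults so far: 2)
  step 4: ref 1 -> HIT, frames=[5,1,-] (faults so far: 2)
  step 5: ref 2 -> FAULT, frames=[5,1,2] (faults so far: 3)
  step 6: ref 1 -> HIT, frames=[5,1,2] (faults so far: 3)
  step 7: ref 4 -> FAULT, evict 5, frames=[4,1,2] (faults so far: 4)
  step 8: ref 2 -> HIT, frames=[4,1,2] (faults so far: 4)
  step 9: ref 5 -> FAULT, evict 1, frames=[4,5,2] (faults so far: 5)
  step 10: ref 2 -> HIT, frames=[4,5,2] (faults so far: 5)
  step 11: ref 2 -> HIT, frames=[4,5,2] (faults so far: 5)
  FIFO total faults: 5
--- LRU ---
  step 0: ref 5 -> FAULT, frames=[5,-,-] (faults so far: 1)
  step 1: ref 1 -> FAULT, frames=[5,1,-] (faults so far: 2)
  step 2: ref 1 -> HIT, frames=[5,1,-] (faults so far: 2)
  step 3: ref 1 -> HIT, frames=[5,1,-] (faults so far: 2)
  step 4: ref 1 -> HIT, frames=[5,1,-] (faults so far: 2)
  step 5: ref 2 -> FAULT, frames=[5,1,2] (faults so far: 3)
  step 6: ref 1 -> HIT, frames=[5,1,2] (faults so far: 3)
  step 7: ref 4 -> FAULT, evict 5, frames=[4,1,2] (faults so far: 4)
  step 8: ref 2 -> HIT, frames=[4,1,2] (faults so far: 4)
  step 9: ref 5 -> FAULT, evict 1, frames=[4,5,2] (faults so far: 5)
  step 10: ref 2 -> HIT, frames=[4,5,2] (faults so far: 5)
  step 11: ref 2 -> HIT, frames=[4,5,2] (faults so far: 5)
  LRU total faults: 5
--- Optimal ---
  step 0: ref 5 -> FAULT, frames=[5,-,-] (faults so far: 1)
  step 1: ref 1 -> FAULT, frames=[5,1,-] (faults so far: 2)
  step 2: ref 1 -> HIT, frames=[5,1,-] (faults so far: 2)
  step 3: ref 1 -> HIT, frames=[5,1,-] (faults so far: 2)
  step 4: ref 1 -> HIT, frames=[5,1,-] (faults so far: 2)
  step 5: ref 2 -> FAULT, frames=[5,1,2] (faults so far: 3)
  step 6: ref 1 -> HIT, frames=[5,1,2] (faults so far: 3)
  step 7: ref 4 -> FAULT, evict 1, frames=[5,4,2] (faults so far: 4)
  step 8: ref 2 -> HIT, frames=[5,4,2] (faults so far: 4)
  step 9: ref 5 -> HIT, frames=[5,4,2] (faults so far: 4)
  step 10: ref 2 -> HIT, frames=[5,4,2] (faults so far: 4)
  step 11: ref 2 -> HIT, frames=[5,4,2] (faults so far: 4)
  Optimal total faults: 4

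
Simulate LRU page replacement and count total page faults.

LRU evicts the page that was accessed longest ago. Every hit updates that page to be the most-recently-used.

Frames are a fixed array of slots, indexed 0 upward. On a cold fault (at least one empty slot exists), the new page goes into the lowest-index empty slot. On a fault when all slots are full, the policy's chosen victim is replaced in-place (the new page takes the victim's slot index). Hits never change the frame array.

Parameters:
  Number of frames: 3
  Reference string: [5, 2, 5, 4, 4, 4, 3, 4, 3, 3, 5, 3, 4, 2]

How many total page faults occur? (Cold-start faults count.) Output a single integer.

Answer: 5

Derivation:
Step 0: ref 5 → FAULT, frames=[5,-,-]
Step 1: ref 2 → FAULT, frames=[5,2,-]
Step 2: ref 5 → HIT, frames=[5,2,-]
Step 3: ref 4 → FAULT, frames=[5,2,4]
Step 4: ref 4 → HIT, frames=[5,2,4]
Step 5: ref 4 → HIT, frames=[5,2,4]
Step 6: ref 3 → FAULT (evict 2), frames=[5,3,4]
Step 7: ref 4 → HIT, frames=[5,3,4]
Step 8: ref 3 → HIT, frames=[5,3,4]
Step 9: ref 3 → HIT, frames=[5,3,4]
Step 10: ref 5 → HIT, frames=[5,3,4]
Step 11: ref 3 → HIT, frames=[5,3,4]
Step 12: ref 4 → HIT, frames=[5,3,4]
Step 13: ref 2 → FAULT (evict 5), frames=[2,3,4]
Total faults: 5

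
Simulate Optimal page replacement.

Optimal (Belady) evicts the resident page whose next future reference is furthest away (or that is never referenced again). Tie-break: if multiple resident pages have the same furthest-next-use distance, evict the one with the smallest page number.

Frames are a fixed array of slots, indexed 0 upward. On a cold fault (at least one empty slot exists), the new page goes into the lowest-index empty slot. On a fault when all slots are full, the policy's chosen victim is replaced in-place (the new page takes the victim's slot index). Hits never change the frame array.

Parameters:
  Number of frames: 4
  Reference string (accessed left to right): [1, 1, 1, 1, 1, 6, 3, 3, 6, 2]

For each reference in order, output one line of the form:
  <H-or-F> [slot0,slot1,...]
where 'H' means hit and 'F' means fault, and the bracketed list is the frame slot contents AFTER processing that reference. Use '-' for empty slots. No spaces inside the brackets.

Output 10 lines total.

F [1,-,-,-]
H [1,-,-,-]
H [1,-,-,-]
H [1,-,-,-]
H [1,-,-,-]
F [1,6,-,-]
F [1,6,3,-]
H [1,6,3,-]
H [1,6,3,-]
F [1,6,3,2]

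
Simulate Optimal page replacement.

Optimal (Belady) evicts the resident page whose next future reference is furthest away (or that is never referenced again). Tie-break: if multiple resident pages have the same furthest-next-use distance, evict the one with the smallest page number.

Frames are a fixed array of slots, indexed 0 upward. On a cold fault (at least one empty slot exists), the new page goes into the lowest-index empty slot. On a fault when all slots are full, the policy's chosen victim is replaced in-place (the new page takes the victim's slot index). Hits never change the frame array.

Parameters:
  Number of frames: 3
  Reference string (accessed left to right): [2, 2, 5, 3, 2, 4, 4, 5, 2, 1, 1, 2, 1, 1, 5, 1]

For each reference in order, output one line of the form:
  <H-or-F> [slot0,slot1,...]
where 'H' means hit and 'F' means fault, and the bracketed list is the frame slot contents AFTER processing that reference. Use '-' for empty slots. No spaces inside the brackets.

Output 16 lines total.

F [2,-,-]
H [2,-,-]
F [2,5,-]
F [2,5,3]
H [2,5,3]
F [2,5,4]
H [2,5,4]
H [2,5,4]
H [2,5,4]
F [2,5,1]
H [2,5,1]
H [2,5,1]
H [2,5,1]
H [2,5,1]
H [2,5,1]
H [2,5,1]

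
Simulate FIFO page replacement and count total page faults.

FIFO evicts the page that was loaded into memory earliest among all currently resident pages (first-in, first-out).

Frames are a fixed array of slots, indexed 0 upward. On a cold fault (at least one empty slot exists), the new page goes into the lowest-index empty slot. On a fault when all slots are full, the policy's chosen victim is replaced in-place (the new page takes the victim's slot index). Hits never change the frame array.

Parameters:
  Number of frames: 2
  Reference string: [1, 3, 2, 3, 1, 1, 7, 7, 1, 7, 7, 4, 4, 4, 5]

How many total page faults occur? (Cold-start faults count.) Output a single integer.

Step 0: ref 1 → FAULT, frames=[1,-]
Step 1: ref 3 → FAULT, frames=[1,3]
Step 2: ref 2 → FAULT (evict 1), frames=[2,3]
Step 3: ref 3 → HIT, frames=[2,3]
Step 4: ref 1 → FAULT (evict 3), frames=[2,1]
Step 5: ref 1 → HIT, frames=[2,1]
Step 6: ref 7 → FAULT (evict 2), frames=[7,1]
Step 7: ref 7 → HIT, frames=[7,1]
Step 8: ref 1 → HIT, frames=[7,1]
Step 9: ref 7 → HIT, frames=[7,1]
Step 10: ref 7 → HIT, frames=[7,1]
Step 11: ref 4 → FAULT (evict 1), frames=[7,4]
Step 12: ref 4 → HIT, frames=[7,4]
Step 13: ref 4 → HIT, frames=[7,4]
Step 14: ref 5 → FAULT (evict 7), frames=[5,4]
Total faults: 7

Answer: 7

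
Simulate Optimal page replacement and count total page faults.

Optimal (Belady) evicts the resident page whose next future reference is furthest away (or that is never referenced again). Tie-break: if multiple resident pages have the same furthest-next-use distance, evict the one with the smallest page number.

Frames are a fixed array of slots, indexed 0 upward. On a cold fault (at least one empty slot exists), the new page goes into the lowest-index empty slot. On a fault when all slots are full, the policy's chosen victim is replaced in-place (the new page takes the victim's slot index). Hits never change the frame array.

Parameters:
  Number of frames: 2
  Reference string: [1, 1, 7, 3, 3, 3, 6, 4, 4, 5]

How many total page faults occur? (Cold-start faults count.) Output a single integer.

Answer: 6

Derivation:
Step 0: ref 1 → FAULT, frames=[1,-]
Step 1: ref 1 → HIT, frames=[1,-]
Step 2: ref 7 → FAULT, frames=[1,7]
Step 3: ref 3 → FAULT (evict 1), frames=[3,7]
Step 4: ref 3 → HIT, frames=[3,7]
Step 5: ref 3 → HIT, frames=[3,7]
Step 6: ref 6 → FAULT (evict 3), frames=[6,7]
Step 7: ref 4 → FAULT (evict 6), frames=[4,7]
Step 8: ref 4 → HIT, frames=[4,7]
Step 9: ref 5 → FAULT (evict 4), frames=[5,7]
Total faults: 6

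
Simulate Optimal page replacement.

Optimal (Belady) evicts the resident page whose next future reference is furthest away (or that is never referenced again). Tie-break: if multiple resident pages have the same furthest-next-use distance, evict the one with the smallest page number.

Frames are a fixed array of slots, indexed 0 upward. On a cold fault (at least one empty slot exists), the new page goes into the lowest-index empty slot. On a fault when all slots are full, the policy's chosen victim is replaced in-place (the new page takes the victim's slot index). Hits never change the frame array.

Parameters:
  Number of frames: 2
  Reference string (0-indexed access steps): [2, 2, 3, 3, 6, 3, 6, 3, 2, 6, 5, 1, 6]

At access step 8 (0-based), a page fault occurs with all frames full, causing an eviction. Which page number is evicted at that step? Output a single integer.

Step 0: ref 2 -> FAULT, frames=[2,-]
Step 1: ref 2 -> HIT, frames=[2,-]
Step 2: ref 3 -> FAULT, frames=[2,3]
Step 3: ref 3 -> HIT, frames=[2,3]
Step 4: ref 6 -> FAULT, evict 2, frames=[6,3]
Step 5: ref 3 -> HIT, frames=[6,3]
Step 6: ref 6 -> HIT, frames=[6,3]
Step 7: ref 3 -> HIT, frames=[6,3]
Step 8: ref 2 -> FAULT, evict 3, frames=[6,2]
At step 8: evicted page 3

Answer: 3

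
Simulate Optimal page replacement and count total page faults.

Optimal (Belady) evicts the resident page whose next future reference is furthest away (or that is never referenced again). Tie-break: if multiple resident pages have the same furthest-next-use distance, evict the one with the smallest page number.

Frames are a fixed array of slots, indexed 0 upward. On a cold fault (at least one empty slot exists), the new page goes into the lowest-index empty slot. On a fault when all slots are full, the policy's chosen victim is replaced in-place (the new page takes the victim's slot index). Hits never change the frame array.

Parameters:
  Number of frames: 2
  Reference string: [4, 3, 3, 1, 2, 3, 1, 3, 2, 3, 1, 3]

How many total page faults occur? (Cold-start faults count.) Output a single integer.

Answer: 7

Derivation:
Step 0: ref 4 → FAULT, frames=[4,-]
Step 1: ref 3 → FAULT, frames=[4,3]
Step 2: ref 3 → HIT, frames=[4,3]
Step 3: ref 1 → FAULT (evict 4), frames=[1,3]
Step 4: ref 2 → FAULT (evict 1), frames=[2,3]
Step 5: ref 3 → HIT, frames=[2,3]
Step 6: ref 1 → FAULT (evict 2), frames=[1,3]
Step 7: ref 3 → HIT, frames=[1,3]
Step 8: ref 2 → FAULT (evict 1), frames=[2,3]
Step 9: ref 3 → HIT, frames=[2,3]
Step 10: ref 1 → FAULT (evict 2), frames=[1,3]
Step 11: ref 3 → HIT, frames=[1,3]
Total faults: 7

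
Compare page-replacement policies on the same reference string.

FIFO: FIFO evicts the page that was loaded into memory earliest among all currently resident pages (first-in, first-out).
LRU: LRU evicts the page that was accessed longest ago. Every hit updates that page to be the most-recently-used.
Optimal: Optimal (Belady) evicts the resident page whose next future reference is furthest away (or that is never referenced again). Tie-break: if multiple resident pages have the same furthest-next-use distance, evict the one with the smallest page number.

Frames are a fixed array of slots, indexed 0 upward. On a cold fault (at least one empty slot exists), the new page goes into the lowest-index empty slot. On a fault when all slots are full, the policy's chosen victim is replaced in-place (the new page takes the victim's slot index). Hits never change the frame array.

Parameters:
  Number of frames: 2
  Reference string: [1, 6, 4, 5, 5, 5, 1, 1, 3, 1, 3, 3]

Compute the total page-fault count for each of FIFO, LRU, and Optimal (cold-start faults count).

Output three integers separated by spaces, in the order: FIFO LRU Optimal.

--- FIFO ---
  step 0: ref 1 -> FAULT, frames=[1,-] (faults so far: 1)
  step 1: ref 6 -> FAULT, frames=[1,6] (faults so far: 2)
  step 2: ref 4 -> FAULT, evict 1, frames=[4,6] (faults so far: 3)
  step 3: ref 5 -> FAULT, evict 6, frames=[4,5] (faults so far: 4)
  step 4: ref 5 -> HIT, frames=[4,5] (faults so far: 4)
  step 5: ref 5 -> HIT, frames=[4,5] (faults so far: 4)
  step 6: ref 1 -> FAULT, evict 4, frames=[1,5] (faults so far: 5)
  step 7: ref 1 -> HIT, frames=[1,5] (faults so far: 5)
  step 8: ref 3 -> FAULT, evict 5, frames=[1,3] (faults so far: 6)
  step 9: ref 1 -> HIT, frames=[1,3] (faults so far: 6)
  step 10: ref 3 -> HIT, frames=[1,3] (faults so far: 6)
  step 11: ref 3 -> HIT, frames=[1,3] (faults so far: 6)
  FIFO total faults: 6
--- LRU ---
  step 0: ref 1 -> FAULT, frames=[1,-] (faults so far: 1)
  step 1: ref 6 -> FAULT, frames=[1,6] (faults so far: 2)
  step 2: ref 4 -> FAULT, evict 1, frames=[4,6] (faults so far: 3)
  step 3: ref 5 -> FAULT, evict 6, frames=[4,5] (faults so far: 4)
  step 4: ref 5 -> HIT, frames=[4,5] (faults so far: 4)
  step 5: ref 5 -> HIT, frames=[4,5] (faults so far: 4)
  step 6: ref 1 -> FAULT, evict 4, frames=[1,5] (faults so far: 5)
  step 7: ref 1 -> HIT, frames=[1,5] (faults so far: 5)
  step 8: ref 3 -> FAULT, evict 5, frames=[1,3] (faults so far: 6)
  step 9: ref 1 -> HIT, frames=[1,3] (faults so far: 6)
  step 10: ref 3 -> HIT, frames=[1,3] (faults so far: 6)
  step 11: ref 3 -> HIT, frames=[1,3] (faults so far: 6)
  LRU total faults: 6
--- Optimal ---
  step 0: ref 1 -> FAULT, frames=[1,-] (faults so far: 1)
  step 1: ref 6 -> FAULT, frames=[1,6] (faults so far: 2)
  step 2: ref 4 -> FAULT, evict 6, frames=[1,4] (faults so far: 3)
  step 3: ref 5 -> FAULT, evict 4, frames=[1,5] (faults so far: 4)
  step 4: ref 5 -> HIT, frames=[1,5] (faults so far: 4)
  step 5: ref 5 -> HIT, frames=[1,5] (faults so far: 4)
  step 6: ref 1 -> HIT, frames=[1,5] (faults so far: 4)
  step 7: ref 1 -> HIT, frames=[1,5] (faults so far: 4)
  step 8: ref 3 -> FAULT, evict 5, frames=[1,3] (faults so far: 5)
  step 9: ref 1 -> HIT, frames=[1,3] (faults so far: 5)
  step 10: ref 3 -> HIT, frames=[1,3] (faults so far: 5)
  step 11: ref 3 -> HIT, frames=[1,3] (faults so far: 5)
  Optimal total faults: 5

Answer: 6 6 5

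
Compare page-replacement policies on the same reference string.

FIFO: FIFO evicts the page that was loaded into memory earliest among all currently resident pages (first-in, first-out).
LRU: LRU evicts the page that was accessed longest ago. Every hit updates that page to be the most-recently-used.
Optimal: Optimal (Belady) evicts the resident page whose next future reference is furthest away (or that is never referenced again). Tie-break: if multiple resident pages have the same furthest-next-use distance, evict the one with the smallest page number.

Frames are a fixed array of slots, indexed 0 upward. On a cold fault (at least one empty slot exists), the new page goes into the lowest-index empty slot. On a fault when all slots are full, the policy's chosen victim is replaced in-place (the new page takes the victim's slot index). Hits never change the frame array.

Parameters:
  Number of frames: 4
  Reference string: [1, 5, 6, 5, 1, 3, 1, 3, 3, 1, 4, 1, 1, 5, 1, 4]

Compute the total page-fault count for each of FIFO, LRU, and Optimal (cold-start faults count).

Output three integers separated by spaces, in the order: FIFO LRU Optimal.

--- FIFO ---
  step 0: ref 1 -> FAULT, frames=[1,-,-,-] (faults so far: 1)
  step 1: ref 5 -> FAULT, frames=[1,5,-,-] (faults so far: 2)
  step 2: ref 6 -> FAULT, frames=[1,5,6,-] (faults so far: 3)
  step 3: ref 5 -> HIT, frames=[1,5,6,-] (faults so far: 3)
  step 4: ref 1 -> HIT, frames=[1,5,6,-] (faults so far: 3)
  step 5: ref 3 -> FAULT, frames=[1,5,6,3] (faults so far: 4)
  step 6: ref 1 -> HIT, frames=[1,5,6,3] (faults so far: 4)
  step 7: ref 3 -> HIT, frames=[1,5,6,3] (faults so far: 4)
  step 8: ref 3 -> HIT, frames=[1,5,6,3] (faults so far: 4)
  step 9: ref 1 -> HIT, frames=[1,5,6,3] (faults so far: 4)
  step 10: ref 4 -> FAULT, evict 1, frames=[4,5,6,3] (faults so far: 5)
  step 11: ref 1 -> FAULT, evict 5, frames=[4,1,6,3] (faults so far: 6)
  step 12: ref 1 -> HIT, frames=[4,1,6,3] (faults so far: 6)
  step 13: ref 5 -> FAULT, evict 6, frames=[4,1,5,3] (faults so far: 7)
  step 14: ref 1 -> HIT, frames=[4,1,5,3] (faults so far: 7)
  step 15: ref 4 -> HIT, frames=[4,1,5,3] (faults so far: 7)
  FIFO total faults: 7
--- LRU ---
  step 0: ref 1 -> FAULT, frames=[1,-,-,-] (faults so far: 1)
  step 1: ref 5 -> FAULT, frames=[1,5,-,-] (faults so far: 2)
  step 2: ref 6 -> FAULT, frames=[1,5,6,-] (faults so far: 3)
  step 3: ref 5 -> HIT, frames=[1,5,6,-] (faults so far: 3)
  step 4: ref 1 -> HIT, frames=[1,5,6,-] (faults so far: 3)
  step 5: ref 3 -> FAULT, frames=[1,5,6,3] (faults so far: 4)
  step 6: ref 1 -> HIT, frames=[1,5,6,3] (faults so far: 4)
  step 7: ref 3 -> HIT, frames=[1,5,6,3] (faults so far: 4)
  step 8: ref 3 -> HIT, frames=[1,5,6,3] (faults so far: 4)
  step 9: ref 1 -> HIT, frames=[1,5,6,3] (faults so far: 4)
  step 10: ref 4 -> FAULT, evict 6, frames=[1,5,4,3] (faults so far: 5)
  step 11: ref 1 -> HIT, frames=[1,5,4,3] (faults so far: 5)
  step 12: ref 1 -> HIT, frames=[1,5,4,3] (faults so far: 5)
  step 13: ref 5 -> HIT, frames=[1,5,4,3] (faults so far: 5)
  step 14: ref 1 -> HIT, frames=[1,5,4,3] (faults so far: 5)
  step 15: ref 4 -> HIT, frames=[1,5,4,3] (faults so far: 5)
  LRU total faults: 5
--- Optimal ---
  step 0: ref 1 -> FAULT, frames=[1,-,-,-] (faults so far: 1)
  step 1: ref 5 -> FAULT, frames=[1,5,-,-] (faults so far: 2)
  step 2: ref 6 -> FAULT, frames=[1,5,6,-] (faults so far: 3)
  step 3: ref 5 -> HIT, frames=[1,5,6,-] (faults so far: 3)
  step 4: ref 1 -> HIT, frames=[1,5,6,-] (faults so far: 3)
  step 5: ref 3 -> FAULT, frames=[1,5,6,3] (faults so far: 4)
  step 6: ref 1 -> HIT, frames=[1,5,6,3] (faults so far: 4)
  step 7: ref 3 -> HIT, frames=[1,5,6,3] (faults so far: 4)
  step 8: ref 3 -> HIT, frames=[1,5,6,3] (faults so far: 4)
  step 9: ref 1 -> HIT, frames=[1,5,6,3] (faults so far: 4)
  step 10: ref 4 -> FAULT, evict 3, frames=[1,5,6,4] (faults so far: 5)
  step 11: ref 1 -> HIT, frames=[1,5,6,4] (faults so far: 5)
  step 12: ref 1 -> HIT, frames=[1,5,6,4] (faults so far: 5)
  step 13: ref 5 -> HIT, frames=[1,5,6,4] (faults so far: 5)
  step 14: ref 1 -> HIT, frames=[1,5,6,4] (faults so far: 5)
  step 15: ref 4 -> HIT, frames=[1,5,6,4] (faults so far: 5)
  Optimal total faults: 5

Answer: 7 5 5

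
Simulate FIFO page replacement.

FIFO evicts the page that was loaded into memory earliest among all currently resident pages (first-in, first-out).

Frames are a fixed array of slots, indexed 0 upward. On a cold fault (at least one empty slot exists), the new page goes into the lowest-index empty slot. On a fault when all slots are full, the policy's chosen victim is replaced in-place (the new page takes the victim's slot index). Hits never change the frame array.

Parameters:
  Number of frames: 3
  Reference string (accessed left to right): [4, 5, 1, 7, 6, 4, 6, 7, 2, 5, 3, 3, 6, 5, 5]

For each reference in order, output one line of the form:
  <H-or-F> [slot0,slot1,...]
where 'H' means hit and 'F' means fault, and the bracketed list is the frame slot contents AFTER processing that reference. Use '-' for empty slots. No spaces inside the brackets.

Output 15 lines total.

F [4,-,-]
F [4,5,-]
F [4,5,1]
F [7,5,1]
F [7,6,1]
F [7,6,4]
H [7,6,4]
H [7,6,4]
F [2,6,4]
F [2,5,4]
F [2,5,3]
H [2,5,3]
F [6,5,3]
H [6,5,3]
H [6,5,3]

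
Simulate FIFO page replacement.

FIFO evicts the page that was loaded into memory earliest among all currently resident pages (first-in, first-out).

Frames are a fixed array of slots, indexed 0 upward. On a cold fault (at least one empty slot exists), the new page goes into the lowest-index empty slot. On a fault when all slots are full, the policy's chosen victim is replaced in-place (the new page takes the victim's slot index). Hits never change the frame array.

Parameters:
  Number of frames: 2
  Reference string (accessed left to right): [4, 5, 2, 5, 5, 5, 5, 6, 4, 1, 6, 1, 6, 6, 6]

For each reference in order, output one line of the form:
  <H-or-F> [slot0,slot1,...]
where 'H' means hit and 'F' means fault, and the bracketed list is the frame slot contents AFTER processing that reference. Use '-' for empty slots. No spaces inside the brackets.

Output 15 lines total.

F [4,-]
F [4,5]
F [2,5]
H [2,5]
H [2,5]
H [2,5]
H [2,5]
F [2,6]
F [4,6]
F [4,1]
F [6,1]
H [6,1]
H [6,1]
H [6,1]
H [6,1]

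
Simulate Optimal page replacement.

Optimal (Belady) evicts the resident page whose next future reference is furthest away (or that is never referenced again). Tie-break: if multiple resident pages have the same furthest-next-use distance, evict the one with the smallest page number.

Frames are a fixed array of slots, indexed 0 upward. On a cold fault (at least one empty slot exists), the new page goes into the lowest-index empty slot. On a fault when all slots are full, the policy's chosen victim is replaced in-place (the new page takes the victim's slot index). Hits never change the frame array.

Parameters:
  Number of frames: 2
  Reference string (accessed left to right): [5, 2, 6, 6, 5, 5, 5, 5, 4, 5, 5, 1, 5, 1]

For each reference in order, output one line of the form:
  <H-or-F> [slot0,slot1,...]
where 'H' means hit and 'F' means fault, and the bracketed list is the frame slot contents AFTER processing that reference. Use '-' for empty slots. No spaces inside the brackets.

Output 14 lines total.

F [5,-]
F [5,2]
F [5,6]
H [5,6]
H [5,6]
H [5,6]
H [5,6]
H [5,6]
F [5,4]
H [5,4]
H [5,4]
F [5,1]
H [5,1]
H [5,1]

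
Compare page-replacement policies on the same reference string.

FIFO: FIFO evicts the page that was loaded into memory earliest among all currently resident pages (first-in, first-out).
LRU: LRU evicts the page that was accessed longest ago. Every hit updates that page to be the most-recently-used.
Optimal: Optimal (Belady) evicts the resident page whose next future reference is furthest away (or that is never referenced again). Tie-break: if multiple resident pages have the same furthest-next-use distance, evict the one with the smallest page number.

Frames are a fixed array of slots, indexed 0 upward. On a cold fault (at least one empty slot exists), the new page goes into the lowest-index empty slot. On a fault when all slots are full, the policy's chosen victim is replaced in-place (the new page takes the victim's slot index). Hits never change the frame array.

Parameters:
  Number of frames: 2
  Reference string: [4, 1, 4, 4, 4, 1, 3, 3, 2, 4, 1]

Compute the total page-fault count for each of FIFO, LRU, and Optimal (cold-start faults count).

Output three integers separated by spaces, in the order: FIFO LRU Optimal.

--- FIFO ---
  step 0: ref 4 -> FAULT, frames=[4,-] (faults so far: 1)
  step 1: ref 1 -> FAULT, frames=[4,1] (faults so far: 2)
  step 2: ref 4 -> HIT, frames=[4,1] (faults so far: 2)
  step 3: ref 4 -> HIT, frames=[4,1] (faults so far: 2)
  step 4: ref 4 -> HIT, frames=[4,1] (faults so far: 2)
  step 5: ref 1 -> HIT, frames=[4,1] (faults so far: 2)
  step 6: ref 3 -> FAULT, evict 4, frames=[3,1] (faults so far: 3)
  step 7: ref 3 -> HIT, frames=[3,1] (faults so far: 3)
  step 8: ref 2 -> FAULT, evict 1, frames=[3,2] (faults so far: 4)
  step 9: ref 4 -> FAULT, evict 3, frames=[4,2] (faults so far: 5)
  step 10: ref 1 -> FAULT, evict 2, frames=[4,1] (faults so far: 6)
  FIFO total faults: 6
--- LRU ---
  step 0: ref 4 -> FAULT, frames=[4,-] (faults so far: 1)
  step 1: ref 1 -> FAULT, frames=[4,1] (faults so far: 2)
  step 2: ref 4 -> HIT, frames=[4,1] (faults so far: 2)
  step 3: ref 4 -> HIT, frames=[4,1] (faults so far: 2)
  step 4: ref 4 -> HIT, frames=[4,1] (faults so far: 2)
  step 5: ref 1 -> HIT, frames=[4,1] (faults so far: 2)
  step 6: ref 3 -> FAULT, evict 4, frames=[3,1] (faults so far: 3)
  step 7: ref 3 -> HIT, frames=[3,1] (faults so far: 3)
  step 8: ref 2 -> FAULT, evict 1, frames=[3,2] (faults so far: 4)
  step 9: ref 4 -> FAULT, evict 3, frames=[4,2] (faults so far: 5)
  step 10: ref 1 -> FAULT, evict 2, frames=[4,1] (faults so far: 6)
  LRU total faults: 6
--- Optimal ---
  step 0: ref 4 -> FAULT, frames=[4,-] (faults so far: 1)
  step 1: ref 1 -> FAULT, frames=[4,1] (faults so far: 2)
  step 2: ref 4 -> HIT, frames=[4,1] (faults so far: 2)
  step 3: ref 4 -> HIT, frames=[4,1] (faults so far: 2)
  step 4: ref 4 -> HIT, frames=[4,1] (faults so far: 2)
  step 5: ref 1 -> HIT, frames=[4,1] (faults so far: 2)
  step 6: ref 3 -> FAULT, evict 1, frames=[4,3] (faults so far: 3)
  step 7: ref 3 -> HIT, frames=[4,3] (faults so far: 3)
  step 8: ref 2 -> FAULT, evict 3, frames=[4,2] (faults so far: 4)
  step 9: ref 4 -> HIT, frames=[4,2] (faults so far: 4)
  step 10: ref 1 -> FAULT, evict 2, frames=[4,1] (faults so far: 5)
  Optimal total faults: 5

Answer: 6 6 5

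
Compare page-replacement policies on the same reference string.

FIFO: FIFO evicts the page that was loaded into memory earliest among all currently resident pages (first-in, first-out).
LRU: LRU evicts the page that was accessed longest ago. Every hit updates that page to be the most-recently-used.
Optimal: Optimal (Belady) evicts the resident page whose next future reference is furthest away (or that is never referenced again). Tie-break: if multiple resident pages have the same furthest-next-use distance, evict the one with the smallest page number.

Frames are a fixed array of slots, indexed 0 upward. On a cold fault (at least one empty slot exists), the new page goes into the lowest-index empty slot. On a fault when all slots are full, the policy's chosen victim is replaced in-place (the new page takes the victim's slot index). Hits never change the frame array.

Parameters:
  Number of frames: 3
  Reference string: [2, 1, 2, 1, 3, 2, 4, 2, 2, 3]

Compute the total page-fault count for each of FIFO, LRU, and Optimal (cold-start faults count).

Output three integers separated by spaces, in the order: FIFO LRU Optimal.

Answer: 5 4 4

Derivation:
--- FIFO ---
  step 0: ref 2 -> FAULT, frames=[2,-,-] (faults so far: 1)
  step 1: ref 1 -> FAULT, frames=[2,1,-] (faults so far: 2)
  step 2: ref 2 -> HIT, frames=[2,1,-] (faults so far: 2)
  step 3: ref 1 -> HIT, frames=[2,1,-] (faults so far: 2)
  step 4: ref 3 -> FAULT, frames=[2,1,3] (faults so far: 3)
  step 5: ref 2 -> HIT, frames=[2,1,3] (faults so far: 3)
  step 6: ref 4 -> FAULT, evict 2, frames=[4,1,3] (faults so far: 4)
  step 7: ref 2 -> FAULT, evict 1, frames=[4,2,3] (faults so far: 5)
  step 8: ref 2 -> HIT, frames=[4,2,3] (faults so far: 5)
  step 9: ref 3 -> HIT, frames=[4,2,3] (faults so far: 5)
  FIFO total faults: 5
--- LRU ---
  step 0: ref 2 -> FAULT, frames=[2,-,-] (faults so far: 1)
  step 1: ref 1 -> FAULT, frames=[2,1,-] (faults so far: 2)
  step 2: ref 2 -> HIT, frames=[2,1,-] (faults so far: 2)
  step 3: ref 1 -> HIT, frames=[2,1,-] (faults so far: 2)
  step 4: ref 3 -> FAULT, frames=[2,1,3] (faults so far: 3)
  step 5: ref 2 -> HIT, frames=[2,1,3] (faults so far: 3)
  step 6: ref 4 -> FAULT, evict 1, frames=[2,4,3] (faults so far: 4)
  step 7: ref 2 -> HIT, frames=[2,4,3] (faults so far: 4)
  step 8: ref 2 -> HIT, frames=[2,4,3] (faults so far: 4)
  step 9: ref 3 -> HIT, frames=[2,4,3] (faults so far: 4)
  LRU total faults: 4
--- Optimal ---
  step 0: ref 2 -> FAULT, frames=[2,-,-] (faults so far: 1)
  step 1: ref 1 -> FAULT, frames=[2,1,-] (faults so far: 2)
  step 2: ref 2 -> HIT, frames=[2,1,-] (faults so far: 2)
  step 3: ref 1 -> HIT, frames=[2,1,-] (faults so far: 2)
  step 4: ref 3 -> FAULT, frames=[2,1,3] (faults so far: 3)
  step 5: ref 2 -> HIT, frames=[2,1,3] (faults so far: 3)
  step 6: ref 4 -> FAULT, evict 1, frames=[2,4,3] (faults so far: 4)
  step 7: ref 2 -> HIT, frames=[2,4,3] (faults so far: 4)
  step 8: ref 2 -> HIT, frames=[2,4,3] (faults so far: 4)
  step 9: ref 3 -> HIT, frames=[2,4,3] (faults so far: 4)
  Optimal total faults: 4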